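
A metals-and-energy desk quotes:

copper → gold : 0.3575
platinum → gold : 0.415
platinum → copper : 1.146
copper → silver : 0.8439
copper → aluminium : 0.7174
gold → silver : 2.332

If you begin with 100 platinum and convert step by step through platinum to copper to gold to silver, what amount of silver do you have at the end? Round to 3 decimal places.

100 platinum × 1.146 = 114.6 copper
114.6 copper × 0.3575 = 40.9695 gold
40.9695 gold × 2.332 = 95.540874 silver

95.541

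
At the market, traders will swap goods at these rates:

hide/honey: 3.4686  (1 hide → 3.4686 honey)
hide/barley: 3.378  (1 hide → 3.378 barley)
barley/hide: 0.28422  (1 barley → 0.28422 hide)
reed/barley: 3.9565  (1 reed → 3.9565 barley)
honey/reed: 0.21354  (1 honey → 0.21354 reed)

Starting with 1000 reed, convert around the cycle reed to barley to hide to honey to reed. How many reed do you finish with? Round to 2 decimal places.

832.91

1000 reed × 3.9565 = 3956.5 barley
3956.5 barley × 0.28422 = 1124.51643 hide
1124.51643 hide × 3.4686 = 3900.497689098 honey
3900.497689098 honey × 0.21354 = 832.91227652998692 reed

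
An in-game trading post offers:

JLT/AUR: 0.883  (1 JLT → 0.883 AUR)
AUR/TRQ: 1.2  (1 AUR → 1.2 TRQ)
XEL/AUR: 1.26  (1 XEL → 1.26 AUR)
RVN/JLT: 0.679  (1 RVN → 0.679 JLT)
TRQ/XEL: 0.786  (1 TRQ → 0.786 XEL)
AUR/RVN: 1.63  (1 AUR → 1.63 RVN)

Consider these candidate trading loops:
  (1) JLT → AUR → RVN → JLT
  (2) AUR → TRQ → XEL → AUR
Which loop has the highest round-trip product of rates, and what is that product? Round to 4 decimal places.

(1) 0.883 × 1.63 × 0.679 = 0.97728
(2) 1.2 × 0.786 × 1.26 = 1.18843
Highest is cycle (2) at 1.1884 (>1, arbitrage).

1.1884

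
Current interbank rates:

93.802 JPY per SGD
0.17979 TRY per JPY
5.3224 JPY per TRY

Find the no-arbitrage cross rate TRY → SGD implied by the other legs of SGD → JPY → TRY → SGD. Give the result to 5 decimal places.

0.05930

Known legs of the cycle: 93.802 × 0.17979 = 16.86466158
For no arbitrage the full-cycle product must be 1, so the missing rate is 1 / 16.86466158 ≈ 0.0592956.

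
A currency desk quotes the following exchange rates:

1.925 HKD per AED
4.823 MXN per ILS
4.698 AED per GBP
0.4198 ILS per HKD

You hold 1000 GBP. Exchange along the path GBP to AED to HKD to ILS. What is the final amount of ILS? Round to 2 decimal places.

1000 GBP × 4.698 = 4698 AED
4698 AED × 1.925 = 9043.65 HKD
9043.65 HKD × 0.4198 = 3796.52427 ILS

3796.52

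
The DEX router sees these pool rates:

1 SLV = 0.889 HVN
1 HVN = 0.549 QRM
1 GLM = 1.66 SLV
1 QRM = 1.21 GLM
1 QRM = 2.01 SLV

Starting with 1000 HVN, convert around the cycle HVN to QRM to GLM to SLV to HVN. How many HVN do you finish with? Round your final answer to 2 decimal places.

980.32

1000 HVN × 0.549 = 549 QRM
549 QRM × 1.21 = 664.29 GLM
664.29 GLM × 1.66 = 1102.7214 SLV
1102.7214 SLV × 0.889 = 980.3193246 HVN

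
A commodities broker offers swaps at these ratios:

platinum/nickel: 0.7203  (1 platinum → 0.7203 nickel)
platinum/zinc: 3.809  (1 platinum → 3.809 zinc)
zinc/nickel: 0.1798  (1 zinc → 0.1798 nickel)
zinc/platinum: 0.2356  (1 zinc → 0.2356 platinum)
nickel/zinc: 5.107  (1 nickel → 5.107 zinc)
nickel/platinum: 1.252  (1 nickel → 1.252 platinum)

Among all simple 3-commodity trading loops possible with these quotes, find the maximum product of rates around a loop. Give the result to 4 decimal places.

zinc→platinum→nickel→zinc: 0.2356 × 0.7203 × 5.107 = 0.86667
zinc→nickel→platinum→zinc: 0.1798 × 1.252 × 3.809 = 0.85744
Maximum is zinc→platinum→nickel→zinc at 0.8667; no arbitrage — every cycle loses value.

0.8667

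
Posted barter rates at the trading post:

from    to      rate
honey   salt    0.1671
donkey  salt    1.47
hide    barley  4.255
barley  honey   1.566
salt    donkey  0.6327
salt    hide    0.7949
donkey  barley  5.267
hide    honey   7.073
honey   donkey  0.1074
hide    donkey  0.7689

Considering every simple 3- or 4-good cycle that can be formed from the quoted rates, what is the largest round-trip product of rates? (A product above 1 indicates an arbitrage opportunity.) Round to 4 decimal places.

0.9395

honey→salt→hide→honey: 0.1671 × 0.7949 × 7.073 = 0.93949
salt→hide→donkey→salt: 0.7949 × 0.7689 × 1.47 = 0.89846
honey→donkey→salt→hide→honey: 0.1074 × 1.47 × 0.7949 × 7.073 = 0.88764
honey→donkey→barley→honey: 0.1074 × 5.267 × 1.566 = 0.88585
honey→salt→hide→barley→honey: 0.1671 × 0.7949 × 4.255 × 1.566 = 0.88508
honey→salt→donkey→barley→honey: 0.1671 × 0.6327 × 5.267 × 1.566 = 0.87203
Maximum is honey→salt→hide→honey at 0.9395; no arbitrage — every cycle loses value.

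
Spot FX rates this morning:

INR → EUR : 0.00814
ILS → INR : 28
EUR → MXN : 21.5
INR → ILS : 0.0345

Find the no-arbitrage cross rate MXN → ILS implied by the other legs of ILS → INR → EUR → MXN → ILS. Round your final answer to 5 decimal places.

Known legs of the cycle: 28 × 0.00814 × 21.5 = 4.90028
For no arbitrage the full-cycle product must be 1, so the missing rate is 1 / 4.90028 ≈ 0.2040700.

0.20407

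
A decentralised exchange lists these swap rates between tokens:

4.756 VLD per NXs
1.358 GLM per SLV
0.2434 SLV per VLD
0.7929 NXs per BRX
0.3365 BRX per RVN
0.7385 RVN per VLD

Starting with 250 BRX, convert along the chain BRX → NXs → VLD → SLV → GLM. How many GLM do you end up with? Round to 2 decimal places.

311.62

250 BRX × 0.7929 = 198.225 NXs
198.225 NXs × 4.756 = 942.7581 VLD
942.7581 VLD × 0.2434 = 229.46732154 SLV
229.46732154 SLV × 1.358 = 311.61662265132 GLM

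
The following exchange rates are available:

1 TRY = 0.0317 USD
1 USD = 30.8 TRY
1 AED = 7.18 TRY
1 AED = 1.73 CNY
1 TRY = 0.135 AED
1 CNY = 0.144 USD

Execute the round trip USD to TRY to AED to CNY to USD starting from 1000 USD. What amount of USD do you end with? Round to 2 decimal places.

1035.84

1000 USD × 30.8 = 30800 TRY
30800 TRY × 0.135 = 4158 AED
4158 AED × 1.73 = 7193.34 CNY
7193.34 CNY × 0.144 = 1035.84096 USD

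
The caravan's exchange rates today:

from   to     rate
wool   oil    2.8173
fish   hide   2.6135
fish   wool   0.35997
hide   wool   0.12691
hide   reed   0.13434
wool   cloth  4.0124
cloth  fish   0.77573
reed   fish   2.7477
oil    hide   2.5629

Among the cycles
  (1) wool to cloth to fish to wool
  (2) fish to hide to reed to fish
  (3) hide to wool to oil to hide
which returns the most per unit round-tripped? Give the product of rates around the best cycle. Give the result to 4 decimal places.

(1) 4.0124 × 0.77573 × 0.35997 = 1.12042
(2) 2.6135 × 0.13434 × 2.7477 = 0.96471
(3) 0.12691 × 2.8173 × 2.5629 = 0.91635
Highest is cycle (1) at 1.1204 (>1, arbitrage).

1.1204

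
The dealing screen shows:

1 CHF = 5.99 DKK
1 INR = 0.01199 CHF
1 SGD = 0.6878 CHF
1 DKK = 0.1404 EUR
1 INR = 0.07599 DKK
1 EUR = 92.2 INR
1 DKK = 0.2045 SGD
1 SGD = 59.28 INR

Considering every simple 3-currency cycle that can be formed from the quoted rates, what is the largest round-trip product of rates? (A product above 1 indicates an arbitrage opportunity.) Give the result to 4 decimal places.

0.9837

INR→DKK→EUR→INR: 0.07599 × 0.1404 × 92.2 = 0.98368
INR→DKK→SGD→INR: 0.07599 × 0.2045 × 59.28 = 0.92121
DKK→SGD→CHF→DKK: 0.2045 × 0.6878 × 5.99 = 0.84252
Maximum is INR→DKK→EUR→INR at 0.9837; no arbitrage — every cycle loses value.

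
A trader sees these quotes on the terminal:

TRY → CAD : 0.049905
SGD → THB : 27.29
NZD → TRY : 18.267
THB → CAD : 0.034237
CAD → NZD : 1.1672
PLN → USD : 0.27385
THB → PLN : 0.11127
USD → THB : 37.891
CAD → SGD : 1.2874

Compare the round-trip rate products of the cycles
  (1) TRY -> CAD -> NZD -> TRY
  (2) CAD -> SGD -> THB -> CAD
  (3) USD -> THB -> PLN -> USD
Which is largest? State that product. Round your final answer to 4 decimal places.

(1) 0.049905 × 1.1672 × 18.267 = 1.06404
(2) 1.2874 × 27.29 × 0.034237 = 1.20285
(3) 37.891 × 0.11127 × 0.27385 = 1.15459
Highest is cycle (2) at 1.2029 (>1, arbitrage).

1.2029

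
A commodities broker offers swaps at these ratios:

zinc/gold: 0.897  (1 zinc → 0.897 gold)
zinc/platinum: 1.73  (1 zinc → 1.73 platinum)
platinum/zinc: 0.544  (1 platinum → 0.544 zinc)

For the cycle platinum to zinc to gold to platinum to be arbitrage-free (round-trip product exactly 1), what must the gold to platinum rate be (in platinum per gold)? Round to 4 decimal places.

Known legs of the cycle: 0.544 × 0.897 = 0.487968
For no arbitrage the full-cycle product must be 1, so the missing rate is 1 / 0.487968 ≈ 2.049315.

2.0493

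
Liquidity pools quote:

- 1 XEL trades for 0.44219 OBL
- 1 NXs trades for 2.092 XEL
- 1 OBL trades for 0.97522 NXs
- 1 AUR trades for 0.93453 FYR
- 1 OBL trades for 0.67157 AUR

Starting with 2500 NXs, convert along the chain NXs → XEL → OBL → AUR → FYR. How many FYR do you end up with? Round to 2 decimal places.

2500 NXs × 2.092 = 5230 XEL
5230 XEL × 0.44219 = 2312.6537 OBL
2312.6537 OBL × 0.67157 = 1553.108845309 AUR
1553.108845309 AUR × 0.93453 = 1451.42680920661977 FYR

1451.43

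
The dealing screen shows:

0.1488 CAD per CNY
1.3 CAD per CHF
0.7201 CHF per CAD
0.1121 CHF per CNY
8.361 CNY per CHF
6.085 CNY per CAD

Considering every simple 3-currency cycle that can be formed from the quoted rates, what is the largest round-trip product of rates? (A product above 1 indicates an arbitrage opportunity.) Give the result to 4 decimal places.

0.8959

CAD→CHF→CNY→CAD: 0.7201 × 8.361 × 0.1488 = 0.89589
CAD→CNY→CHF→CAD: 6.085 × 0.1121 × 1.3 = 0.88677
Maximum is CAD→CHF→CNY→CAD at 0.8959; no arbitrage — every cycle loses value.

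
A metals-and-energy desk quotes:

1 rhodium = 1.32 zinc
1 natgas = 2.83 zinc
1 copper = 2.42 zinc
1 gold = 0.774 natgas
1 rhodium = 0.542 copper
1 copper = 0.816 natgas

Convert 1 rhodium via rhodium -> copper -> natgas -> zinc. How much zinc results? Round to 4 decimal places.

1.2516

1 rhodium × 0.542 = 0.542 copper
0.542 copper × 0.816 = 0.442272 natgas
0.442272 natgas × 2.83 = 1.25162976 zinc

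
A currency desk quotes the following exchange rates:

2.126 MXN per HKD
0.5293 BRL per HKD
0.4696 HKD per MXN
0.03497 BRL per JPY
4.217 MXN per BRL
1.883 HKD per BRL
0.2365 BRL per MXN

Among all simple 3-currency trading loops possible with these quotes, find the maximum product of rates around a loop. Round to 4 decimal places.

1.0482

MXN→HKD→BRL→MXN: 0.4696 × 0.5293 × 4.217 = 1.04817
MXN→BRL→HKD→MXN: 0.2365 × 1.883 × 2.126 = 0.94677
Maximum is MXN→HKD→BRL→MXN at 1.0482; arbitrage exists.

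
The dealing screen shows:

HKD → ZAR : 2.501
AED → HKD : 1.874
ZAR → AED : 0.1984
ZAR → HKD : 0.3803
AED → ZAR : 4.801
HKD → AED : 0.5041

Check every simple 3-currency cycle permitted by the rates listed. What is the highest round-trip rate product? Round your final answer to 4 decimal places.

0.9299

HKD→ZAR→AED→HKD: 2.501 × 0.1984 × 1.874 = 0.92988
HKD→AED→ZAR→HKD: 0.5041 × 4.801 × 0.3803 = 0.92040
Maximum is HKD→ZAR→AED→HKD at 0.9299; no arbitrage — every cycle loses value.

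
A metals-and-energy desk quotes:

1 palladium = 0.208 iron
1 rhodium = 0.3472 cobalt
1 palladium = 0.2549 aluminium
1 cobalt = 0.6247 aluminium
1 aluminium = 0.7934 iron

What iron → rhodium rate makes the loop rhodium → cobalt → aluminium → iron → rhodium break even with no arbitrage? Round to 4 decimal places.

Known legs of the cycle: 0.3472 × 0.6247 × 0.7934 = 0.172085159456
For no arbitrage the full-cycle product must be 1, so the missing rate is 1 / 0.172085159456 ≈ 5.811076.

5.8111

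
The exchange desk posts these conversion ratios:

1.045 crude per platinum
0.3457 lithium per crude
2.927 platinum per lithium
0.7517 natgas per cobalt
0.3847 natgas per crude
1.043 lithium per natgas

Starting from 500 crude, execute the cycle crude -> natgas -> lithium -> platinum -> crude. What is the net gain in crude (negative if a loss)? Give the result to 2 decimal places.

113.64

500 crude × 0.3847 = 192.35 natgas
192.35 natgas × 1.043 = 200.62105 lithium
200.62105 lithium × 2.927 = 587.21781335 platinum
587.21781335 platinum × 1.045 = 613.64261495075 crude
Net change: 613.64261495075 − 500 = 113.64261495075 crude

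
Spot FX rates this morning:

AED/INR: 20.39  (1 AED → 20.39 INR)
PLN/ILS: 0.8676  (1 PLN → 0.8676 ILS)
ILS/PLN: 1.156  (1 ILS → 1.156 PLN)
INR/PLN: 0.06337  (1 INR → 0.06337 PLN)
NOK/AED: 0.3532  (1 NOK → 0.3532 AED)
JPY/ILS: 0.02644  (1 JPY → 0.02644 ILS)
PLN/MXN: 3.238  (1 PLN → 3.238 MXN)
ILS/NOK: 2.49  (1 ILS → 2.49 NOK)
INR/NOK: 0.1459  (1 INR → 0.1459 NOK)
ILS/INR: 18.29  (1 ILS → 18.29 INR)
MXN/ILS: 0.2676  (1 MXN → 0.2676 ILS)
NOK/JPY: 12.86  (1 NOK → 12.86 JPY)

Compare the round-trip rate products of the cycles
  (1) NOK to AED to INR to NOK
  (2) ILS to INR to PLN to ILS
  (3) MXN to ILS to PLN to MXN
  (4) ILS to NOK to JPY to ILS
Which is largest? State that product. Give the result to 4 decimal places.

1.0507

(1) 0.3532 × 20.39 × 0.1459 = 1.05074
(2) 18.29 × 0.06337 × 0.8676 = 1.00558
(3) 0.2676 × 1.156 × 3.238 = 1.00166
(4) 2.49 × 12.86 × 0.02644 = 0.84665
Highest is cycle (1) at 1.0507 (>1, arbitrage).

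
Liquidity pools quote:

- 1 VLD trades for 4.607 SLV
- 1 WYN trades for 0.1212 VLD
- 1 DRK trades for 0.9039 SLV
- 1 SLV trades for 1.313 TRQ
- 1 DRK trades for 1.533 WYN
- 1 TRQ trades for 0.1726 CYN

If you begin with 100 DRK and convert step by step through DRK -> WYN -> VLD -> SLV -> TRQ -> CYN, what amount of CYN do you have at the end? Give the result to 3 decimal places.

19.399

100 DRK × 1.533 = 153.3 WYN
153.3 WYN × 0.1212 = 18.57996 VLD
18.57996 VLD × 4.607 = 85.59787572 SLV
85.59787572 SLV × 1.313 = 112.39001082036 TRQ
112.39001082036 TRQ × 0.1726 = 19.398515867594136 CYN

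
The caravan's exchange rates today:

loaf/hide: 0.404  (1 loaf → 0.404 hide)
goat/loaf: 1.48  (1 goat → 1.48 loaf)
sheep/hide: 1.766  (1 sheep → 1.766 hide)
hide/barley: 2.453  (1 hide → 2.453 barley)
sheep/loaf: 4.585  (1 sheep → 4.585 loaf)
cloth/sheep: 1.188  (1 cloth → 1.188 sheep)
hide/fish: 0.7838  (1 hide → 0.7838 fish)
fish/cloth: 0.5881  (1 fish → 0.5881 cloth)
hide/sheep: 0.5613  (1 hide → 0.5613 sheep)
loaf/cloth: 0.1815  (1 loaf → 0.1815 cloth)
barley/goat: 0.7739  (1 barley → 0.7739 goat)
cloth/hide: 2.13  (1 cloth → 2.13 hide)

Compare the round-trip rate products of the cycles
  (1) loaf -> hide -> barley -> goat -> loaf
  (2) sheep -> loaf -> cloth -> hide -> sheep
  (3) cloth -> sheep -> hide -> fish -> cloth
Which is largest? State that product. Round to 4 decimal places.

1.1351

(1) 0.404 × 2.453 × 0.7739 × 1.48 = 1.13508
(2) 4.585 × 0.1815 × 2.13 × 0.5613 = 0.99493
(3) 1.188 × 1.766 × 0.7838 × 0.5881 = 0.96708
Highest is cycle (1) at 1.1351 (>1, arbitrage).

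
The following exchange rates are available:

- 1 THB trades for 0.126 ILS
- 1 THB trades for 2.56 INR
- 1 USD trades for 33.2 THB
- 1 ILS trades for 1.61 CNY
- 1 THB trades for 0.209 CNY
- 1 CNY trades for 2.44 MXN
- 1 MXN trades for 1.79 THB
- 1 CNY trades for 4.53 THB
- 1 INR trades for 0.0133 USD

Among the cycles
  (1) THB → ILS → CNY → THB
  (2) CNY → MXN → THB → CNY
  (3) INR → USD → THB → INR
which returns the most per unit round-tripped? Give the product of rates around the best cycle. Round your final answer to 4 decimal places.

1.1304

(1) 0.126 × 1.61 × 4.53 = 0.91896
(2) 2.44 × 1.79 × 0.209 = 0.91283
(3) 0.0133 × 33.2 × 2.56 = 1.13039
Highest is cycle (3) at 1.1304 (>1, arbitrage).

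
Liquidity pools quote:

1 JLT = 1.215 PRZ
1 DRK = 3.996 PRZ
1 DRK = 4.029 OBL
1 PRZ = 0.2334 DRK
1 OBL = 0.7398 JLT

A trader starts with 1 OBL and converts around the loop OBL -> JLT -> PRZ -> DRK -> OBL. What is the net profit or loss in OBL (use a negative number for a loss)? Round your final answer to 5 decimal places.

1 OBL × 0.7398 = 0.7398 JLT
0.7398 JLT × 1.215 = 0.898857 PRZ
0.898857 PRZ × 0.2334 = 0.2097932238 DRK
0.2097932238 DRK × 4.029 = 0.8452568986902 OBL
Net change: 0.8452568986902 − 1 = -0.1547431013098 OBL

-0.15474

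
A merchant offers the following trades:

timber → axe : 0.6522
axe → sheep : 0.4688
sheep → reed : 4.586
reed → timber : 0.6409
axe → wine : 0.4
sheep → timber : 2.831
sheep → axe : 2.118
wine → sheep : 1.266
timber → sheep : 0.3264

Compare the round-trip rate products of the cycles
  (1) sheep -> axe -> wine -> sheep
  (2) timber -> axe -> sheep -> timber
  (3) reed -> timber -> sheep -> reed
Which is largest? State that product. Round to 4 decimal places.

(1) 2.118 × 0.4 × 1.266 = 1.07256
(2) 0.6522 × 0.4688 × 2.831 = 0.86558
(3) 0.6409 × 0.3264 × 4.586 = 0.95934
Highest is cycle (1) at 1.0726 (>1, arbitrage).

1.0726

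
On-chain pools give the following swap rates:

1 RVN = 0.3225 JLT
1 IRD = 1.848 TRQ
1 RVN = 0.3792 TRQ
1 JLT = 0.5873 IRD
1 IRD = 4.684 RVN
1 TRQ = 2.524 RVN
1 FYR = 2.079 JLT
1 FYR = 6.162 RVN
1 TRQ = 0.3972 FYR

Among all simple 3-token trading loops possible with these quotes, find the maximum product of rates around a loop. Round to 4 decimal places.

0.9281

TRQ→FYR→RVN→TRQ: 0.3972 × 6.162 × 0.3792 = 0.92811
JLT→IRD→RVN→JLT: 0.5873 × 4.684 × 0.3225 = 0.88717
Maximum is TRQ→FYR→RVN→TRQ at 0.9281; no arbitrage — every cycle loses value.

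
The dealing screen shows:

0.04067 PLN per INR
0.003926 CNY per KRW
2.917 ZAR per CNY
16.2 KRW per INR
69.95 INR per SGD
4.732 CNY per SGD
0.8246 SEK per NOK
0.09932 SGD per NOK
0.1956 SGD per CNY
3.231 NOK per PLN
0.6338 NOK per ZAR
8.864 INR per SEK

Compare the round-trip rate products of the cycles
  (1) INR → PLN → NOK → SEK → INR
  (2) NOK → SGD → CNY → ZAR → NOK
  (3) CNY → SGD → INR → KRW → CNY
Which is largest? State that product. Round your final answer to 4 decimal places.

(1) 0.04067 × 3.231 × 0.8246 × 8.864 = 0.96047
(2) 0.09932 × 4.732 × 2.917 × 0.6338 = 0.86890
(3) 0.1956 × 69.95 × 16.2 × 0.003926 = 0.87021
Highest is cycle (1) at 0.9605 (≤1, no arbitrage).

0.9605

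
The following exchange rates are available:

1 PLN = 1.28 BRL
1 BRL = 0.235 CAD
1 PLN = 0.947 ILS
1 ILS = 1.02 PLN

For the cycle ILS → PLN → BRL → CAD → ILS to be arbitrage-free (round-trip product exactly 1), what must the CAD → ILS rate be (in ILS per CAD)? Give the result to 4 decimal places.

Known legs of the cycle: 1.02 × 1.28 × 0.235 = 0.306816
For no arbitrage the full-cycle product must be 1, so the missing rate is 1 / 0.306816 ≈ 3.259282.

3.2593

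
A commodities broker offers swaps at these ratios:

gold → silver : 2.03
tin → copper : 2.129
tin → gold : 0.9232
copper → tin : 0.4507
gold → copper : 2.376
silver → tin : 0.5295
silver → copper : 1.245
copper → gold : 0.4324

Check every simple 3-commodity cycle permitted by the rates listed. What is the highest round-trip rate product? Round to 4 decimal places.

silver→copper→gold→silver: 1.245 × 0.4324 × 2.03 = 1.09283
silver→tin→gold→silver: 0.5295 × 0.9232 × 2.03 = 0.99233
gold→copper→tin→gold: 2.376 × 0.4507 × 0.9232 = 0.98862
Maximum is silver→copper→gold→silver at 1.0928; arbitrage exists.

1.0928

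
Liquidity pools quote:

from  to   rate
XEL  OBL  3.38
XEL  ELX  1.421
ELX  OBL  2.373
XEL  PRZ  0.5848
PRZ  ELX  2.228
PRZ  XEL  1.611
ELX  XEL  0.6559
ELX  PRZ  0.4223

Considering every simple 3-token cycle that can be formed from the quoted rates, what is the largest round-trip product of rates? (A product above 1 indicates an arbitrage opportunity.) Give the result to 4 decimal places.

0.9667

PRZ→XEL→ELX→PRZ: 1.611 × 1.421 × 0.4223 = 0.96674
PRZ→ELX→XEL→PRZ: 2.228 × 0.6559 × 0.5848 = 0.85459
Maximum is PRZ→XEL→ELX→PRZ at 0.9667; no arbitrage — every cycle loses value.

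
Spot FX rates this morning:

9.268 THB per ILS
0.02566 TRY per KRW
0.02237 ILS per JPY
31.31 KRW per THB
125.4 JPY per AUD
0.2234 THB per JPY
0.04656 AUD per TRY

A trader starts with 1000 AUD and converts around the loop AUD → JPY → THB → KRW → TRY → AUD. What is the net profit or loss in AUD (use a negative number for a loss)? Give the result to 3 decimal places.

47.933

1000 AUD × 125.4 = 125400 JPY
125400 JPY × 0.2234 = 28014.36 THB
28014.36 THB × 31.31 = 877129.6116 KRW
877129.6116 KRW × 0.02566 = 22507.145833656 TRY
22507.145833656 TRY × 0.04656 = 1047.93271001502336 AUD
Net change: 1047.93271001502336 − 1000 = 47.93271001502336 AUD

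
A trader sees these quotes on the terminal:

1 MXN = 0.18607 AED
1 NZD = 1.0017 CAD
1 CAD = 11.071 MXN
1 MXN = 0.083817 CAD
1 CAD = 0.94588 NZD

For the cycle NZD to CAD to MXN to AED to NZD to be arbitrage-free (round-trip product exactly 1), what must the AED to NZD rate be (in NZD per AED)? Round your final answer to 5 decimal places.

0.48462

Known legs of the cycle: 1.0017 × 11.071 × 0.18607 = 2.063482937649
For no arbitrage the full-cycle product must be 1, so the missing rate is 1 / 2.063482937649 ≈ 0.4846175.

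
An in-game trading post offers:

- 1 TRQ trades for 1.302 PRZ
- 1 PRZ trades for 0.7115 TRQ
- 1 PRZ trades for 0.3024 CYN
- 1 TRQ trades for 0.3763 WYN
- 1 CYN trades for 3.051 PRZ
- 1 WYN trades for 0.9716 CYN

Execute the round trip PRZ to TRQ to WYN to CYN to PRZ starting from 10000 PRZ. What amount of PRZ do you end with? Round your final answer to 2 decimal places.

7936.68

10000 PRZ × 0.7115 = 7115 TRQ
7115 TRQ × 0.3763 = 2677.3745 WYN
2677.3745 WYN × 0.9716 = 2601.3370642 CYN
2601.3370642 CYN × 3.051 = 7936.6793828742 PRZ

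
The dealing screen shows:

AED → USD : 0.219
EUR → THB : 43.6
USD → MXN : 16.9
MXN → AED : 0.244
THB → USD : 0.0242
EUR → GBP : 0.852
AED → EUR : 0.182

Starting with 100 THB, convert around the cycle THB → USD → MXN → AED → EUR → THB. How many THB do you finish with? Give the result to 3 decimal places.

79.186

100 THB × 0.0242 = 2.42 USD
2.42 USD × 16.9 = 40.898 MXN
40.898 MXN × 0.244 = 9.979112 AED
9.979112 AED × 0.182 = 1.816198384 EUR
1.816198384 EUR × 43.6 = 79.1862495424 THB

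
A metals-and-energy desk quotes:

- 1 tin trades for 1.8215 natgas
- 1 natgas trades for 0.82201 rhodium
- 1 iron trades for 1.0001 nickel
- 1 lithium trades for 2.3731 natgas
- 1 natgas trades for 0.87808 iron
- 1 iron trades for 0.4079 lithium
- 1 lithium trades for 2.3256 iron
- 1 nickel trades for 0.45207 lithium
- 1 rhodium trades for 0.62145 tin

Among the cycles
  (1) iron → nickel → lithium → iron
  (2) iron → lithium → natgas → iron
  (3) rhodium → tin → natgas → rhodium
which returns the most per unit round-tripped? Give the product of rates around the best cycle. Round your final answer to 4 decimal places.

(1) 1.0001 × 0.45207 × 2.3256 = 1.05144
(2) 0.4079 × 2.3731 × 0.87808 = 0.84997
(3) 0.62145 × 1.8215 × 0.82201 = 0.93049
Highest is cycle (1) at 1.0514 (>1, arbitrage).

1.0514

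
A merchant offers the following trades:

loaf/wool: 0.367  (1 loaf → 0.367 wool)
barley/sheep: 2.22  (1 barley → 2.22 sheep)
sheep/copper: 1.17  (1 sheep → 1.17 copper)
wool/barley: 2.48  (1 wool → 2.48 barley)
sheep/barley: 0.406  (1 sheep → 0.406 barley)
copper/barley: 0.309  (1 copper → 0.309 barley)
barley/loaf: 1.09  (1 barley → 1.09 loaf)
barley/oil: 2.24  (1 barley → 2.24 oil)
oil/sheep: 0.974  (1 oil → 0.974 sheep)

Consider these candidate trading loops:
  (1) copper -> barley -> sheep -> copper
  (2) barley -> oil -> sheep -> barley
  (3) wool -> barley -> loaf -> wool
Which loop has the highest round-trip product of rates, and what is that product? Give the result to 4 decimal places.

0.9921

(1) 0.309 × 2.22 × 1.17 = 0.80260
(2) 2.24 × 0.974 × 0.406 = 0.88579
(3) 2.48 × 1.09 × 0.367 = 0.99207
Highest is cycle (3) at 0.9921 (≤1, no arbitrage).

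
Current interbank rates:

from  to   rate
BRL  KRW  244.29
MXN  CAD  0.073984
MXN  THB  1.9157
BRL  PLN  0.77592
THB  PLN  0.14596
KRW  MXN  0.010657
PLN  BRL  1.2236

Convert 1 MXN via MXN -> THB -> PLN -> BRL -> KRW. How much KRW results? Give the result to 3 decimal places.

83.581

1 MXN × 1.9157 = 1.9157 THB
1.9157 THB × 0.14596 = 0.279615572 PLN
0.279615572 PLN × 1.2236 = 0.3421376138992 BRL
0.3421376138992 BRL × 244.29 = 83.580797699435568 KRW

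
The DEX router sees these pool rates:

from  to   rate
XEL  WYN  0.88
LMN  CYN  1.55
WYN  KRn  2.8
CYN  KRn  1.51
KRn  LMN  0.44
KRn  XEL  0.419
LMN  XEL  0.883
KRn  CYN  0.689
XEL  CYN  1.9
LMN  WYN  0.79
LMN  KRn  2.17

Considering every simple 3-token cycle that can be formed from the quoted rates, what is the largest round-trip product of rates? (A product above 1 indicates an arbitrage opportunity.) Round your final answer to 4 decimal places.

KRn→XEL→CYN→KRn: 0.419 × 1.9 × 1.51 = 1.20211
KRn→XEL→WYN→KRn: 0.419 × 0.88 × 2.8 = 1.03242
KRn→LMN→CYN→KRn: 0.44 × 1.55 × 1.51 = 1.02982
KRn→LMN→WYN→KRn: 0.44 × 0.79 × 2.8 = 0.97328
Maximum is KRn→XEL→CYN→KRn at 1.2021; arbitrage exists.

1.2021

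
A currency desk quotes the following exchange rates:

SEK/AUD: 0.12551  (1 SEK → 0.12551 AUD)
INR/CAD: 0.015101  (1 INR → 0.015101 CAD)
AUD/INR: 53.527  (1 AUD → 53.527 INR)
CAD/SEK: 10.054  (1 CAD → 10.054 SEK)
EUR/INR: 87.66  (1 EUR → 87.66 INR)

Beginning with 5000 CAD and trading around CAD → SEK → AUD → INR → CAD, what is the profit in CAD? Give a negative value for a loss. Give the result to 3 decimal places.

99.949

5000 CAD × 10.054 = 50270 SEK
50270 SEK × 0.12551 = 6309.3877 AUD
6309.3877 AUD × 53.527 = 337722.5954179 INR
337722.5954179 INR × 0.015101 = 5099.9489134057079 CAD
Net change: 5099.9489134057079 − 5000 = 99.9489134057079 CAD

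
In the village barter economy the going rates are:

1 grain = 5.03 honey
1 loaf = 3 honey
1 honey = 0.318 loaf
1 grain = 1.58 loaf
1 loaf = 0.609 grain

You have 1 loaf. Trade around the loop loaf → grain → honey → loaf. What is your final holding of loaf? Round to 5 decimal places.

1 loaf × 0.609 = 0.609 grain
0.609 grain × 5.03 = 3.06327 honey
3.06327 honey × 0.318 = 0.97411986 loaf

0.97412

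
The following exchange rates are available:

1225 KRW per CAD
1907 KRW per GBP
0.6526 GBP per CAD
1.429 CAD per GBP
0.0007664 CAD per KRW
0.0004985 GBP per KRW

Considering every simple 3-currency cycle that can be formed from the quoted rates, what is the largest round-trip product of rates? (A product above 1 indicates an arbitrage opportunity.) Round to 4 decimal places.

KRW→CAD→GBP→KRW: 0.0007664 × 0.6526 × 1907 = 0.95379
KRW→GBP→CAD→KRW: 0.0004985 × 1.429 × 1225 = 0.87264
Maximum is KRW→CAD→GBP→KRW at 0.9538; no arbitrage — every cycle loses value.

0.9538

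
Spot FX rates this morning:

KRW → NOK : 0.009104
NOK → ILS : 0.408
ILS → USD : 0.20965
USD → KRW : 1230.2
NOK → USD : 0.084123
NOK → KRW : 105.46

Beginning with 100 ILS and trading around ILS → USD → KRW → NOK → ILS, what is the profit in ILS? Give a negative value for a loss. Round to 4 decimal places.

100 ILS × 0.20965 = 20.965 USD
20.965 USD × 1230.2 = 25791.143 KRW
25791.143 KRW × 0.009104 = 234.802565872 NOK
234.802565872 NOK × 0.408 = 95.799446875776 ILS
Net change: 95.799446875776 − 100 = -4.200553124224 ILS

-4.2006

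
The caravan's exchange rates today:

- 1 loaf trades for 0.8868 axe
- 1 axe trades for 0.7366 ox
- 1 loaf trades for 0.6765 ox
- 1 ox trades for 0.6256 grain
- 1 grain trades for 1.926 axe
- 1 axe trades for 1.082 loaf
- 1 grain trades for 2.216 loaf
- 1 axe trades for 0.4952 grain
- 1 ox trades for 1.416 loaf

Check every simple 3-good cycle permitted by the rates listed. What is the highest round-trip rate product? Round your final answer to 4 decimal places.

loaf→axe→grain→loaf: 0.8868 × 0.4952 × 2.216 = 0.97314
loaf→ox→grain→loaf: 0.6765 × 0.6256 × 2.216 = 0.93785
loaf→axe→ox→loaf: 0.8868 × 0.7366 × 1.416 = 0.92496
ox→grain→axe→ox: 0.6256 × 1.926 × 0.7366 = 0.88753
Maximum is loaf→axe→grain→loaf at 0.9731; no arbitrage — every cycle loses value.

0.9731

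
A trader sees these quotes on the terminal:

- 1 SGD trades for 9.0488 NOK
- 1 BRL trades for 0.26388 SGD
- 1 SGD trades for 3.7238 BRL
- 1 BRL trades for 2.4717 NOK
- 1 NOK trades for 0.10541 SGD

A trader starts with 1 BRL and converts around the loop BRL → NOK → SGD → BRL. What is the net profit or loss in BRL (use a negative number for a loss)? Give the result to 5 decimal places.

1 BRL × 2.4717 = 2.4717 NOK
2.4717 NOK × 0.10541 = 0.260541897 SGD
0.260541897 SGD × 3.7238 = 0.9702059160486 BRL
Net change: 0.9702059160486 − 1 = -0.0297940839514 BRL

-0.02979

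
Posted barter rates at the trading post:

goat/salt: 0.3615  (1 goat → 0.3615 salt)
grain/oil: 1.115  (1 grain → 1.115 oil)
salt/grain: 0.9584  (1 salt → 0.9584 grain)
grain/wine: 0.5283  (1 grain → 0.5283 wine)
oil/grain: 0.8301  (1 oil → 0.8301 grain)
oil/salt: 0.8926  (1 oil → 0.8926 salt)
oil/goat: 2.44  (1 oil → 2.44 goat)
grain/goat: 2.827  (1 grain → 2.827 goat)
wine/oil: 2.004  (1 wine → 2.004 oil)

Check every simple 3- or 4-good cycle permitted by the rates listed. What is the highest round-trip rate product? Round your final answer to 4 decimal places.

salt→grain→goat→salt: 0.9584 × 2.827 × 0.3615 = 0.97945
salt→grain→oil→salt: 0.9584 × 1.115 × 0.8926 = 0.95385
salt→grain→oil→goat→salt: 0.9584 × 1.115 × 2.44 × 0.3615 = 0.94258
salt→grain→wine→oil→salt: 0.9584 × 0.5283 × 2.004 × 0.8926 = 0.90570
oil→grain→wine→oil: 0.8301 × 0.5283 × 2.004 = 0.87884
Maximum is salt→grain→goat→salt at 0.9794; no arbitrage — every cycle loses value.

0.9794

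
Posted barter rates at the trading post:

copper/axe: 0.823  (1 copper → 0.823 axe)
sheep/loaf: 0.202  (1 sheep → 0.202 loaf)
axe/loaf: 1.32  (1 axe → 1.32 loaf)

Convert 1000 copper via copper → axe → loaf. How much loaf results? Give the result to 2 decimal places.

1086.36

1000 copper × 0.823 = 823 axe
823 axe × 1.32 = 1086.36 loaf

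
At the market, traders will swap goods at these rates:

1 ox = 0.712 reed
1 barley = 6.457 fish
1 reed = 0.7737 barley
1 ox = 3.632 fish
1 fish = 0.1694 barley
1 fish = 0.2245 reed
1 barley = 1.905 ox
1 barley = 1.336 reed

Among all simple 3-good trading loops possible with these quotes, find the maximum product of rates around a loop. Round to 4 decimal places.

1.1721

ox→fish→barley→ox: 3.632 × 0.1694 × 1.905 = 1.17207
fish→reed→barley→fish: 0.2245 × 0.7737 × 6.457 = 1.12155
ox→reed→barley→ox: 0.712 × 0.7737 × 1.905 = 1.04942
Maximum is ox→fish→barley→ox at 1.1721; arbitrage exists.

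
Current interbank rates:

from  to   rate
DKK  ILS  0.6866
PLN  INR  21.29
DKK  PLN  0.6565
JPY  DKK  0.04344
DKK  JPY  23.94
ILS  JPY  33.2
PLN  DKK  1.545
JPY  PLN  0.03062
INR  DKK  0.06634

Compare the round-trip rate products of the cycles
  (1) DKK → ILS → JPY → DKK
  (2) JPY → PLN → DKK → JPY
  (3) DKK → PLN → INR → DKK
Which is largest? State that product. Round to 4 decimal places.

1.1326

(1) 0.6866 × 33.2 × 0.04344 = 0.99022
(2) 0.03062 × 1.545 × 23.94 = 1.13255
(3) 0.6565 × 21.29 × 0.06634 = 0.92723
Highest is cycle (2) at 1.1326 (>1, arbitrage).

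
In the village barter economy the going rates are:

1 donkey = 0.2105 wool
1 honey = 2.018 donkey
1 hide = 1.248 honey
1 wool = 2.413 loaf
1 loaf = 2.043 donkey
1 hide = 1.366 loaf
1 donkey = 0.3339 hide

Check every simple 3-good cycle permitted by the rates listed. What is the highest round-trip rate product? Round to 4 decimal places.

wool→loaf→donkey→wool: 2.413 × 2.043 × 0.2105 = 1.03771
loaf→donkey→hide→loaf: 2.043 × 0.3339 × 1.366 = 0.93183
donkey→hide→honey→donkey: 0.3339 × 1.248 × 2.018 = 0.84092
Maximum is wool→loaf→donkey→wool at 1.0377; arbitrage exists.

1.0377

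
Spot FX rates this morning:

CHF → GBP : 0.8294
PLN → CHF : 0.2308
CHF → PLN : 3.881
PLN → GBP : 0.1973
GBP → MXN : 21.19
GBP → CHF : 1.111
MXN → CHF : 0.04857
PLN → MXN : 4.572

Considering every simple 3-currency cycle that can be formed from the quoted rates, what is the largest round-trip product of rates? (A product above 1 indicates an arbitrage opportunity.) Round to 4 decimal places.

0.8618

MXN→CHF→PLN→MXN: 0.04857 × 3.881 × 4.572 = 0.86182
MXN→CHF→GBP→MXN: 0.04857 × 0.8294 × 21.19 = 0.85362
PLN→GBP→CHF→PLN: 0.1973 × 1.111 × 3.881 = 0.85072
Maximum is MXN→CHF→PLN→MXN at 0.8618; no arbitrage — every cycle loses value.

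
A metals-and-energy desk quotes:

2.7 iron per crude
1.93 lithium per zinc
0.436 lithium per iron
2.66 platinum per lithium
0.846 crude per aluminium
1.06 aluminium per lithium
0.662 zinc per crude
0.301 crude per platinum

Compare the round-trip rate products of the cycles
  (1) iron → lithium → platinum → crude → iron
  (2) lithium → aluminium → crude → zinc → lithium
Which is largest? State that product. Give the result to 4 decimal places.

(1) 0.436 × 2.66 × 0.301 × 2.7 = 0.94254
(2) 1.06 × 0.846 × 0.662 × 1.93 = 1.14575
Highest is cycle (2) at 1.1458 (>1, arbitrage).

1.1458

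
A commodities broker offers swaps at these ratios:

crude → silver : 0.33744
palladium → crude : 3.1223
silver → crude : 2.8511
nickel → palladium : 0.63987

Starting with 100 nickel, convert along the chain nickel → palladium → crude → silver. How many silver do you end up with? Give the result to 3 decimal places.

67.416

100 nickel × 0.63987 = 63.987 palladium
63.987 palladium × 3.1223 = 199.7866101 crude
199.7866101 crude × 0.33744 = 67.415993712144 silver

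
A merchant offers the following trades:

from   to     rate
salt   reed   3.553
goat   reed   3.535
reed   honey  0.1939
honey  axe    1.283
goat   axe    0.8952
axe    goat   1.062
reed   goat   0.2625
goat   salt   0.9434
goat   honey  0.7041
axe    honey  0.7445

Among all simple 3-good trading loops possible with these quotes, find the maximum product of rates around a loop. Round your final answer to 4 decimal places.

0.9594

axe→goat→honey→axe: 1.062 × 0.7041 × 1.283 = 0.95937
salt→reed→goat→salt: 3.553 × 0.2625 × 0.9434 = 0.87987
Maximum is axe→goat→honey→axe at 0.9594; no arbitrage — every cycle loses value.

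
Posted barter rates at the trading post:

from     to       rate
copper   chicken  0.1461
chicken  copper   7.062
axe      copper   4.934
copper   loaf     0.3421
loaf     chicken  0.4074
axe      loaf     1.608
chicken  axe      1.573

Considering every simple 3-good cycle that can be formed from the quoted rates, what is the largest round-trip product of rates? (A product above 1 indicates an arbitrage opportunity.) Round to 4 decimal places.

1.1339

axe→copper→chicken→axe: 4.934 × 0.1461 × 1.573 = 1.13391
axe→loaf→chicken→axe: 1.608 × 0.4074 × 1.573 = 1.03047
chicken→copper→loaf→chicken: 7.062 × 0.3421 × 0.4074 = 0.98424
Maximum is axe→copper→chicken→axe at 1.1339; arbitrage exists.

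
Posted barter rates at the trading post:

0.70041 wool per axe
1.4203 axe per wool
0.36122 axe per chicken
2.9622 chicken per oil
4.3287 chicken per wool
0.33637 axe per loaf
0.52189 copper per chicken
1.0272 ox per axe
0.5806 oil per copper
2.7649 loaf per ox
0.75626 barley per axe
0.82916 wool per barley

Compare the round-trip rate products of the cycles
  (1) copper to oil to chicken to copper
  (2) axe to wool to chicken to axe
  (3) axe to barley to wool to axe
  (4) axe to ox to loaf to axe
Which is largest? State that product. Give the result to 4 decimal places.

(1) 0.5806 × 2.9622 × 0.52189 = 0.89757
(2) 0.70041 × 4.3287 × 0.36122 = 1.09517
(3) 0.75626 × 0.82916 × 1.4203 = 0.89061
(4) 1.0272 × 2.7649 × 0.33637 = 0.95533
Highest is cycle (2) at 1.0952 (>1, arbitrage).

1.0952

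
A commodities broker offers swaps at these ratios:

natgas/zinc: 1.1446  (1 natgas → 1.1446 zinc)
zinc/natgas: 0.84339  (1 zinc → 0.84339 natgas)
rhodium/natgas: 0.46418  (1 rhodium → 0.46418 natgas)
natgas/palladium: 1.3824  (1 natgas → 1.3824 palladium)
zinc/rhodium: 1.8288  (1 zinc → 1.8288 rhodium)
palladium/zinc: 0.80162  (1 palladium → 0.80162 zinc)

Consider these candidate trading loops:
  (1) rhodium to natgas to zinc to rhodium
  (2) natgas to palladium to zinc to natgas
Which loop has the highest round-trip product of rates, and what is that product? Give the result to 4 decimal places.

0.9716

(1) 0.46418 × 1.1446 × 1.8288 = 0.97164
(2) 1.3824 × 0.80162 × 0.84339 = 0.93461
Highest is cycle (1) at 0.9716 (≤1, no arbitrage).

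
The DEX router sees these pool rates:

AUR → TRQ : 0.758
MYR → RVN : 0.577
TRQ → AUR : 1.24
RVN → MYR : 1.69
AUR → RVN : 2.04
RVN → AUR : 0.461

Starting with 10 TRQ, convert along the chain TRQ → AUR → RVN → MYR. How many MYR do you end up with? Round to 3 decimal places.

10 TRQ × 1.24 = 12.4 AUR
12.4 AUR × 2.04 = 25.296 RVN
25.296 RVN × 1.69 = 42.75024 MYR

42.750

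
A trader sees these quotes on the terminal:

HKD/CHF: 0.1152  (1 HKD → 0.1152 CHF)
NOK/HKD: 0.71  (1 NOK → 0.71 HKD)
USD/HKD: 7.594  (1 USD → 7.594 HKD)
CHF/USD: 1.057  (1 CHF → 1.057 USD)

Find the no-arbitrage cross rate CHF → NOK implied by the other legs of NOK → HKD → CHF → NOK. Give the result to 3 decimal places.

Known legs of the cycle: 0.71 × 0.1152 = 0.081792
For no arbitrage the full-cycle product must be 1, so the missing rate is 1 / 0.081792 ≈ 12.22613.

12.226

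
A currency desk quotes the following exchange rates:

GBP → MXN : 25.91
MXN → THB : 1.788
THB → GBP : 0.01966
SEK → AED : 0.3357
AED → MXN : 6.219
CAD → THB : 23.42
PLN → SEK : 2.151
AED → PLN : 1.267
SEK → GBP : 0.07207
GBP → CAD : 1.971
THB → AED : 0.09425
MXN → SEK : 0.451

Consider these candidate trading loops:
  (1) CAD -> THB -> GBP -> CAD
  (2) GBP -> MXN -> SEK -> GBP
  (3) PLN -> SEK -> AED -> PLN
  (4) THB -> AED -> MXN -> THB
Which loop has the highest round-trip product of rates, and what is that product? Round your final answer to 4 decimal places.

1.0480

(1) 23.42 × 0.01966 × 1.971 = 0.90752
(2) 25.91 × 0.451 × 0.07207 = 0.84217
(3) 2.151 × 0.3357 × 1.267 = 0.91489
(4) 0.09425 × 6.219 × 1.788 = 1.04802
Highest is cycle (4) at 1.0480 (>1, arbitrage).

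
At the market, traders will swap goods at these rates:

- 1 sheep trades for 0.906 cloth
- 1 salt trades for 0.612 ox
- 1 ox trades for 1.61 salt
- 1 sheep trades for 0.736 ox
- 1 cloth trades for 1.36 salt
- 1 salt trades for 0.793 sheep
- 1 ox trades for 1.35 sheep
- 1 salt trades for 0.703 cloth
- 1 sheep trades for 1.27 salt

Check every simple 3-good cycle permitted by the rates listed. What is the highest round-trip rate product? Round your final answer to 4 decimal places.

1.0493

salt→ox→sheep→salt: 0.612 × 1.35 × 1.27 = 1.04927
salt→sheep→cloth→salt: 0.793 × 0.906 × 1.36 = 0.97710
salt→sheep→ox→salt: 0.793 × 0.736 × 1.61 = 0.93967
Maximum is salt→ox→sheep→salt at 1.0493; arbitrage exists.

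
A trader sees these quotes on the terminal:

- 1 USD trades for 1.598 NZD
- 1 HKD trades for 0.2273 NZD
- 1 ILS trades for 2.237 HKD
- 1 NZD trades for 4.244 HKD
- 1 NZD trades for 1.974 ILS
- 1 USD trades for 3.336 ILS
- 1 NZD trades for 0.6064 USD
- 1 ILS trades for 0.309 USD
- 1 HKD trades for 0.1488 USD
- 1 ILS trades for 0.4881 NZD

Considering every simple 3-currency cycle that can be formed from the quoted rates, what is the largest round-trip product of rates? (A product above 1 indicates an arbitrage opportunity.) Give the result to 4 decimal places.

ILS→HKD→USD→ILS: 2.237 × 0.1488 × 3.336 = 1.11044
NZD→HKD→USD→NZD: 4.244 × 0.1488 × 1.598 = 1.00915
NZD→ILS→HKD→NZD: 1.974 × 2.237 × 0.2273 = 1.00372
NZD→USD→ILS→NZD: 0.6064 × 3.336 × 0.4881 = 0.98740
NZD→ILS→USD→NZD: 1.974 × 0.309 × 1.598 = 0.97473
Maximum is ILS→HKD→USD→ILS at 1.1104; arbitrage exists.

1.1104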